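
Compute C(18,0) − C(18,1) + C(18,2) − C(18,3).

The partial alternating sum Σ_{k=0}^{3} (−1)^k C(18,k) = (−1)^3 C(17,3) = -680.

-680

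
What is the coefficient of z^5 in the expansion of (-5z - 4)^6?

75000

The general term is C(6,j)·(-5z)^j·(-4)^(6-j); the z^5 term has j = 5.
C(6,5) = 6.
Coefficient = C(6,5) · (-5)^5 · (-4)^1 = 6 · (-3125) · (-4) = 75000.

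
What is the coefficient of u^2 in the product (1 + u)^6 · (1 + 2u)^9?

267

Coefficient of u^2 = Σ_{j} C(6,j)·1^j·C(9,2-j)·2^(2-j) for j from 0 to 2.
= 144 + 108 + 15 = 267.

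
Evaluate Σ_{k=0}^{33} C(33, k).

8589934592

Setting x = 1 in (1+x)^33 gives Σ C(33,k) = 2^33 = 8589934592.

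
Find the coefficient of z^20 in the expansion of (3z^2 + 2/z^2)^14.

193444524

General term: C(14,j)·(3z^2)^j·(2/z^2)^(14-j), with z-exponent 2j − 2(14−j) = 4j − 28.
Set 4j − 28 = 20: j = 12.
C(14,12) = 91; 3^12 = 531441; 2^2 = 4.
Coefficient = 91 · 531441 · 4 = 193444524.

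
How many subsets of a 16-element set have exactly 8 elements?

12870

Choose the 8 positions: C(16,8) = 12870.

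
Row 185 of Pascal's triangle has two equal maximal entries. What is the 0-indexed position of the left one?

For odd n = 185, C(185,j) peaks at j = (n−1)/2 and (n+1)/2; the lesser is 92.

92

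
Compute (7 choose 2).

21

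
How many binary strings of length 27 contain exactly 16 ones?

Choose the 16 positions: C(27,16) = 13037895.

13037895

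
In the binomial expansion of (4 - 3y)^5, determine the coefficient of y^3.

-4320

The general term is C(5,j)·(4)^j·(-3y)^(5-j); the y^3 term has j = 2.
C(5,2) = 10.
Coefficient = C(5,2) · 4^2 · (-3)^3 = 10 · 16 · (-27) = -4320.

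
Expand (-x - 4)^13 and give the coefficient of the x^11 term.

-1248

The general term is C(13,j)·(-x)^j·(-4)^(13-j); the x^11 term has j = 11.
C(13,11) = 78.
Coefficient = C(13,11) · (-1)^11 · (-4)^2 = 78 · (-1) · 16 = -1248.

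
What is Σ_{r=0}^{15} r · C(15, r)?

Differentiating (1+x)^15 and setting x=1: Σ r·C(15,r) = 15·2^14 = 245760.

245760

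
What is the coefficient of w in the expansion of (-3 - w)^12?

2125764

The general term is C(12,j)·(-3)^j·(-w)^(12-j); the w^1 term has j = 11.
C(12,11) = 12.
Coefficient = C(12,11) · (-3)^11 · (-1)^1 = 12 · (-177147) · (-1) = 2125764.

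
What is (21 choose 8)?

203490

C(21,8) = (21·20·19·18·17·16·15·14) / 8! = 8204716800 / 40320 = 203490.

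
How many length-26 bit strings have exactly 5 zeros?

Choose the 5 positions: C(26,5) = 65780.

65780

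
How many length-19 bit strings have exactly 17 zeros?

171

Choose the 17 positions: C(19,17) = 171.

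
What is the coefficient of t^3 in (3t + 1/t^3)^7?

5103

General term: C(7,j)·(3t)^j·(1/t^3)^(7-j), with t-exponent 1j − 3(7−j) = 4j − 21.
Set 4j − 21 = 3: j = 6.
C(7,6) = 7; 3^6 = 729; 1^1 = 1.
Coefficient = 7 · 729 · 1 = 5103.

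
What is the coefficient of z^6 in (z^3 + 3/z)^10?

General term: C(10,j)·(z^3)^j·(3/z)^(10-j), with z-exponent 3j − 1(10−j) = 4j − 10.
Set 4j − 10 = 6: j = 4.
C(10,4) = 210; 1^4 = 1; 3^6 = 729.
Coefficient = 210 · 1 · 729 = 153090.

153090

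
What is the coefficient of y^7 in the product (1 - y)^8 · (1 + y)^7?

35

Coefficient of y^7 = Σ_{j} C(8,j)·(-1)^j·C(7,7-j)·1^(7-j) for j from 0 to 7.
= 1 + (-56) + 588 + (-1960) + 2450 + (-1176) + 196 + (-8) = 35.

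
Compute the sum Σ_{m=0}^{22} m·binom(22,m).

Since m·C(22,m) = 22·C(21,m−1), the sum is 22·2^21 = 22·2097152 = 46137344.

46137344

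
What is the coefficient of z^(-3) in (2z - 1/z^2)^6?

-160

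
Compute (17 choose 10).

C(17,10) = C(17,7) by symmetry.
C(17,7) = (17·16·15·14·13·12·11) / 7! = 98017920 / 5040 = 19448.

19448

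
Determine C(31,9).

C(31,9) = (31·30·29·28·27·26·25·24·23) / 9! = 7315688016000 / 362880 = 20160075.

20160075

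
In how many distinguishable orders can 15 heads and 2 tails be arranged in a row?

136

Choose positions for the heads: C(17,15) = 136.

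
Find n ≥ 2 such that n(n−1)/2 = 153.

n(n−1)/2 = 153 ⇒ n(n−1) = 306. Since 18·17 = 306, n = 18.

18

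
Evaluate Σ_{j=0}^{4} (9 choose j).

1 + 9 + 36 + 84 + 126 = 256.

256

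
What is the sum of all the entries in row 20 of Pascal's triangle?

The entries of row 20 sum to 2^20 = 1048576.

1048576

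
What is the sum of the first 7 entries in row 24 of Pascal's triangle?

190051

1 + 24 + 276 + 2024 + 10626 + 42504 + 134596 = 190051.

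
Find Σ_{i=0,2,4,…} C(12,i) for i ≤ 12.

Half of (1+1)^12 + (1−1)^12 gives the even-index sum: 2^11 = 2048.

2048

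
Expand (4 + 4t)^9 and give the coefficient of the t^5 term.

33030144

The general term is C(9,j)·(4)^j·(4t)^(9-j); the t^5 term has j = 4.
C(9,4) = 126.
Coefficient = C(9,4) · 4^4 · 4^5 = 126 · 256 · 1024 = 33030144.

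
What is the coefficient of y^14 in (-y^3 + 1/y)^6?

General term: C(6,j)·(-y^3)^j·(1/y)^(6-j), with y-exponent 3j − 1(6−j) = 4j − 6.
Set 4j − 6 = 14: j = 5.
C(6,5) = 6; (-1)^5 = -1; 1^1 = 1.
Coefficient = 6 · (-1) · 1 = -6.

-6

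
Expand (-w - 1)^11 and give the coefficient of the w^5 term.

-462

The general term is C(11,j)·(-w)^j·(-1)^(11-j); the w^5 term has j = 5.
C(11,5) = 462.
Coefficient = C(11,5) · (-1)^5 = 462 · (-1) = -462.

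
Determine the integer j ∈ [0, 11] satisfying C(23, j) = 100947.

6

C(23,j) increases on 0 ≤ j ≤ 11. C(23,5) = 33649 and C(23,6) = 100947, so j = 6.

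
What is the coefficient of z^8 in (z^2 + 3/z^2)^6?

General term: C(6,j)·(z^2)^j·(3/z^2)^(6-j), with z-exponent 2j − 2(6−j) = 4j − 12.
Set 4j − 12 = 8: j = 5.
C(6,5) = 6; 1^5 = 1; 3^1 = 3.
Coefficient = 6 · 1 · 3 = 18.

18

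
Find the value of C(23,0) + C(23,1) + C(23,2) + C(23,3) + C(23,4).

1 + 23 + 253 + 1771 + 8855 = 10903.

10903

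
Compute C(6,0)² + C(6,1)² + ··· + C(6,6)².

924

By Vandermonde's identity, Σ C(6,j)² = C(12,6) = 924.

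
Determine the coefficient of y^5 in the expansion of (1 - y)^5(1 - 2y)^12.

-85305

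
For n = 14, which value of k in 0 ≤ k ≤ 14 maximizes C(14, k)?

7

C(14,k) is maximized at k = 14/2 = 7.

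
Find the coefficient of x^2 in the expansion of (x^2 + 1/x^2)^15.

General term: C(15,j)·(x^2)^j·(1/x^2)^(15-j), with x-exponent 2j − 2(15−j) = 4j − 30.
Set 4j − 30 = 2: j = 8.
C(15,8) = 6435; 1^8 = 1; 1^7 = 1.
Coefficient = 6435 · 1 · 1 = 6435.

6435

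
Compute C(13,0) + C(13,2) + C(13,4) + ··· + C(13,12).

4096

Even-i terms of row 13 sum to 2^12 = 4096.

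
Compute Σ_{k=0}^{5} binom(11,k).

1024

1 + 11 + 55 + 165 + 330 + 462 = 1024.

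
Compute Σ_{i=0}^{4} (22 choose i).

1 + 22 + 231 + 1540 + 7315 = 9109.

9109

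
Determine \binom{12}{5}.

C(12,5) = (12·11·10·9·8) / 5! = 95040 / 120 = 792.

792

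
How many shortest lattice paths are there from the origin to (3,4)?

35

Each path is a sequence of 7 steps with 3 rights: C(7,3) = 35.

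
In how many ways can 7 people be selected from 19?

This is C(19,7) = 50388.

50388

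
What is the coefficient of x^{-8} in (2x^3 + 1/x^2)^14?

General term: C(14,j)·(2x^3)^j·(1/x^2)^(14-j), with x-exponent 3j − 2(14−j) = 5j − 28.
Set 5j − 28 = -8: j = 4.
C(14,4) = 1001; 2^4 = 16; 1^10 = 1.
Coefficient = 1001 · 16 · 1 = 16016.

16016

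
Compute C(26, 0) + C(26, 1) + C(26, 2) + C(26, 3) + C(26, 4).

17902

1 + 26 + 325 + 2600 + 14950 = 17902.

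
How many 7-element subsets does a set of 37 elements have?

10295472

C(37,7) = (37·36·35·34·33·32·31) / 7! = 51889178880 / 5040 = 10295472.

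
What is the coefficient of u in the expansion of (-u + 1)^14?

The general term is C(14,j)·(-u)^j·(1)^(14-j); the u^1 term has j = 1.
C(14,1) = 14.
Coefficient = C(14,1) · (-1)^1 = 14 · (-1) = -14.

-14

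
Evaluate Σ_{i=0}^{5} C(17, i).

1 + 17 + 136 + 680 + 2380 + 6188 = 9402.

9402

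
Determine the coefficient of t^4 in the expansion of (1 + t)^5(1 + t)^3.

70

(1 + t)^5(1 + t)^3 = (1 + t)^8, so the coefficient of t^4 is C(8,4)·1^4 = 70·1 = 70.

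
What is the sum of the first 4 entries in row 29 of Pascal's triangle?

4090

1 + 29 + 406 + 3654 = 4090.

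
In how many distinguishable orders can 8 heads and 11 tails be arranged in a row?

Choose positions for the heads: C(19,8) = 75582.

75582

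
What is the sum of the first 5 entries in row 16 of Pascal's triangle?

1 + 16 + 120 + 560 + 1820 = 2517.

2517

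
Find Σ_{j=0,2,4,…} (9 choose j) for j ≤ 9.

Half of (1+1)^9 + (1−1)^9 gives the even-index sum: 2^8 = 256.

256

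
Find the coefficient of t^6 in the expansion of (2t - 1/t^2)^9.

-2304

General term: C(9,j)·(2t)^j·(-1/t^2)^(9-j), with t-exponent 1j − 2(9−j) = 3j − 18.
Set 3j − 18 = 6: j = 8.
C(9,8) = 9; 2^8 = 256; (-1)^1 = -1.
Coefficient = 9 · 256 · (-1) = -2304.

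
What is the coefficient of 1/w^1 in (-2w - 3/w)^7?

-22680

General term: C(7,j)·(-2w)^j·(-3/w)^(7-j), with w-exponent 1j − 1(7−j) = 2j − 7.
Set 2j − 7 = -1: j = 3.
C(7,3) = 35; (-2)^3 = -8; (-3)^4 = 81.
Coefficient = 35 · (-8) · 81 = -22680.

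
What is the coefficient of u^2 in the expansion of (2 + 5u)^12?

1689600

The general term is C(12,j)·(2)^j·(5u)^(12-j); the u^2 term has j = 10.
C(12,10) = 66.
Coefficient = C(12,10) · 2^10 · 5^2 = 66 · 1024 · 25 = 1689600.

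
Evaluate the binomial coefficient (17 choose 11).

C(17,11) = C(17,6) by symmetry.
C(17,6) = (17·16·15·14·13·12) / 6! = 8910720 / 720 = 12376.

12376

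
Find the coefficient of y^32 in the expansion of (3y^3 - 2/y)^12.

General term: C(12,j)·(3y^3)^j·(-2/y)^(12-j), with y-exponent 3j − 1(12−j) = 4j − 12.
Set 4j − 12 = 32: j = 11.
C(12,11) = 12; 3^11 = 177147; (-2)^1 = -2.
Coefficient = 12 · 177147 · (-2) = -4251528.

-4251528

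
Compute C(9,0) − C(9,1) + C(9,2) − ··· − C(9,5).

-56

The partial alternating sum Σ_{k=0}^{5} (−1)^k C(9,k) = (−1)^5 C(8,5) = -56.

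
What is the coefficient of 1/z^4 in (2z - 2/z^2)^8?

17920

General term: C(8,j)·(2z)^j·(-2/z^2)^(8-j), with z-exponent 1j − 2(8−j) = 3j − 16.
Set 3j − 16 = -4: j = 4.
C(8,4) = 70; 2^4 = 16; (-2)^4 = 16.
Coefficient = 70 · 16 · 16 = 17920.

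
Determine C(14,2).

C(14,2) = (14·13) / 2! = 182 / 2 = 91.

91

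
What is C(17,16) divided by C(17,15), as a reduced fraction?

1/8

C(n,k+1)/C(n,k) = (n−k)/(k+1) = (17−15)/(15+1) = 2/16 = 1/8.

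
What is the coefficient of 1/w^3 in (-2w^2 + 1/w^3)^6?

General term: C(6,j)·(-2w^2)^j·(1/w^3)^(6-j), with w-exponent 2j − 3(6−j) = 5j − 18.
Set 5j − 18 = -3: j = 3.
C(6,3) = 20; (-2)^3 = -8; 1^3 = 1.
Coefficient = 20 · (-8) · 1 = -160.

-160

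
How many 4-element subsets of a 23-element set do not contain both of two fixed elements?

8645

All 4-subsets: C(23,4) = 8855. Those containing both fixed elements: C(21,2) = 210.
8855 − 210 = 8645.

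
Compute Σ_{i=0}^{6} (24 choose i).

1 + 24 + 276 + 2024 + 10626 + 42504 + 134596 = 190051.

190051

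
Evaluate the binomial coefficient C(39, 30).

211915132

C(39,30) = C(39,9) by symmetry.
C(39,9) = (39·38·37·36·35·34·33·32·31) / 9! = 76899763100160 / 362880 = 211915132.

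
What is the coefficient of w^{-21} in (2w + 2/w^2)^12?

49152

General term: C(12,j)·(2w)^j·(2/w^2)^(12-j), with w-exponent 1j − 2(12−j) = 3j − 24.
Set 3j − 24 = -21: j = 1.
C(12,1) = 12; 2^1 = 2; 2^11 = 2048.
Coefficient = 12 · 2 · 2048 = 49152.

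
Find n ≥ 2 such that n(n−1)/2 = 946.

n(n−1)/2 = 946 ⇒ n(n−1) = 1892. Since 44·43 = 1892, n = 44.

44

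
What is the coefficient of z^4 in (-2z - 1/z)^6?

General term: C(6,j)·(-2z)^j·(-1/z)^(6-j), with z-exponent 1j − 1(6−j) = 2j − 6.
Set 2j − 6 = 4: j = 5.
C(6,5) = 6; (-2)^5 = -32; (-1)^1 = -1.
Coefficient = 6 · (-32) · (-1) = 192.

192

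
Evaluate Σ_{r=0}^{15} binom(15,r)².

Σ C(15,r)² is the coefficient of x^15 in (1+x)^15(1+x)^15 = (1+x)^30, i.e. C(30,15) = 155117520.

155117520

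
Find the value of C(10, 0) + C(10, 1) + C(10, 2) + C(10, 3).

1 + 10 + 45 + 120 = 176.

176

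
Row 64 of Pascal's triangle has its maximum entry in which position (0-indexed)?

32

C(64,j) is maximized at j = 64/2 = 32.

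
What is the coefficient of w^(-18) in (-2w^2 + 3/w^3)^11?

-8660520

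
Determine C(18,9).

48620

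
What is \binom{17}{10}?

19448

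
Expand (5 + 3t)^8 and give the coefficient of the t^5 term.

1701000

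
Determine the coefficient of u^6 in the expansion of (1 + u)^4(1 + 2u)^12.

Coefficient of u^6 = Σ_{j} C(4,j)·1^j·C(12,6-j)·2^(6-j) for j from 0 to 4.
= 59136 + 101376 + 47520 + 7040 + 264 = 215336.

215336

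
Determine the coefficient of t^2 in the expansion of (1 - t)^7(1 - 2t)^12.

Coefficient of t^2 = Σ_{j} C(7,j)·(-1)^j·C(12,2-j)·(-2)^(2-j) for j from 0 to 2.
= 264 + 168 + 21 = 453.

453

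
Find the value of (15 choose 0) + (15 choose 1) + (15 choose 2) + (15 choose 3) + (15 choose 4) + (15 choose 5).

1 + 15 + 105 + 455 + 1365 + 3003 = 4944.

4944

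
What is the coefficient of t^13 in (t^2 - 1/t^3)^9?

-9

General term: C(9,j)·(t^2)^j·(-1/t^3)^(9-j), with t-exponent 2j − 3(9−j) = 5j − 27.
Set 5j − 27 = 13: j = 8.
C(9,8) = 9; 1^8 = 1; (-1)^1 = -1.
Coefficient = 9 · 1 · (-1) = -9.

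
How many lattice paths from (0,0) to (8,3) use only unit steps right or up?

165

Each path is a sequence of 11 steps with 8 rights: C(11,8) = 165.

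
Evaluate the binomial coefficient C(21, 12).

C(21,12) = C(21,9) by symmetry.
C(21,9) = (21·20·19·18·17·16·15·14·13) / 9! = 106661318400 / 362880 = 293930.

293930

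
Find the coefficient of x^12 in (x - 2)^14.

The general term is C(14,j)·(x)^j·(-2)^(14-j); the x^12 term has j = 12.
C(14,12) = 91.
Coefficient = C(14,12) · (-2)^2 = 91 · 4 = 364.

364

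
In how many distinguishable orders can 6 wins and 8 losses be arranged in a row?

3003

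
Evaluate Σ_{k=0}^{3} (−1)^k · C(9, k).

-56

The partial alternating sum Σ_{k=0}^{3} (−1)^k C(9,k) = (−1)^3 C(8,3) = -56.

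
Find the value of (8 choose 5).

56

C(8,5) = C(8,3) by symmetry.
C(8,3) = (8·7·6) / 3! = 336 / 6 = 56.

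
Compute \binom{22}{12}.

646646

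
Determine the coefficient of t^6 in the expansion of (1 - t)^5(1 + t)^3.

Coefficient of t^6 = Σ_{j} C(5,j)·(-1)^j·C(3,6-j)·1^(6-j) for j from 3 to 5.
= (-10) + 15 + (-3) = 2.

2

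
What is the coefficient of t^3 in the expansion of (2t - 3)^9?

489888

The general term is C(9,j)·(2t)^j·(-3)^(9-j); the t^3 term has j = 3.
C(9,3) = 84.
Coefficient = C(9,3) · 2^3 · (-3)^6 = 84 · 8 · 729 = 489888.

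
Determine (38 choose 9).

163011640

C(38,9) = (38·37·36·35·34·33·32·31·30) / 9! = 59153663923200 / 362880 = 163011640.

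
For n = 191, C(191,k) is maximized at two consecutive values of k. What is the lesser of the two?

For odd n = 191, C(191,k) peaks at k = (n−1)/2 and (n+1)/2; the lesser is 95.

95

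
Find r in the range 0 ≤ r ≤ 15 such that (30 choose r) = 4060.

3

C(30,r) increases on 0 ≤ r ≤ 15. C(30,2) = 435 and C(30,3) = 4060, so r = 3.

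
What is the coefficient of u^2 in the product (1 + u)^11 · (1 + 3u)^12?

1045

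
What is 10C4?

210

C(10,4) = (10·9·8·7) / 4! = 5040 / 24 = 210.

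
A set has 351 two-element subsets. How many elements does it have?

27

n(n−1)/2 = 351 ⇒ n(n−1) = 702. Since 27·26 = 702, n = 27.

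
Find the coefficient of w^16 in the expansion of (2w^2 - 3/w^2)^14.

General term: C(14,j)·(2w^2)^j·(-3/w^2)^(14-j), with w-exponent 2j − 2(14−j) = 4j − 28.
Set 4j − 28 = 16: j = 11.
C(14,11) = 364; 2^11 = 2048; (-3)^3 = -27.
Coefficient = 364 · 2048 · (-27) = -20127744.

-20127744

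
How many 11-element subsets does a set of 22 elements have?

C(22,11) = (22·21·20·19·18·17·16·15·14·13·12) / 11! = 28158588057600 / 39916800 = 705432.

705432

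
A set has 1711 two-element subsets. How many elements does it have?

59

n(n−1)/2 = 1711 ⇒ n(n−1) = 3422. Since 59·58 = 3422, n = 59.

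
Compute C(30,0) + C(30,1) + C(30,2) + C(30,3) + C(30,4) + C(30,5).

1 + 30 + 435 + 4060 + 27405 + 142506 = 174437.

174437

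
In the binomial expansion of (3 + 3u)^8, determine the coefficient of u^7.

The general term is C(8,j)·(3)^j·(3u)^(8-j); the u^7 term has j = 1.
C(8,1) = 8.
Coefficient = C(8,1) · 3^1 · 3^7 = 8 · 3 · 2187 = 52488.

52488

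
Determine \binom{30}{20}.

30045015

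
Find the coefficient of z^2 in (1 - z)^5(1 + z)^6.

Coefficient of z^2 = Σ_{j} C(5,j)·(-1)^j·C(6,2-j)·1^(2-j) for j from 0 to 2.
= 15 + (-30) + 10 = -5.

-5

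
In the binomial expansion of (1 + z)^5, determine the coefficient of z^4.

The general term is C(5,j)·(1)^j·(z)^(5-j); the z^4 term has j = 1.
C(5,1) = 5.
Coefficient = C(5,1) = 5.

5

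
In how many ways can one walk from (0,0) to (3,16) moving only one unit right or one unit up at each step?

Each path is a sequence of 19 steps with 3 rights: C(19,3) = 969.

969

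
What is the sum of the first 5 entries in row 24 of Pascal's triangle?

1 + 24 + 276 + 2024 + 10626 = 12951.

12951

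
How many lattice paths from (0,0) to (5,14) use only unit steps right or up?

11628

Each path is a sequence of 19 steps with 5 rights: C(19,5) = 11628.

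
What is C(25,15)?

C(25,15) = C(25,10) by symmetry.
C(25,10) = (25·24·23·22·21·20·19·18·17·16) / 10! = 11861676288000 / 3628800 = 3268760.

3268760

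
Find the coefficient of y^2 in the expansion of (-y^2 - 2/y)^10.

General term: C(10,j)·(-y^2)^j·(-2/y)^(10-j), with y-exponent 2j − 1(10−j) = 3j − 10.
Set 3j − 10 = 2: j = 4.
C(10,4) = 210; (-1)^4 = 1; (-2)^6 = 64.
Coefficient = 210 · 1 · 64 = 13440.

13440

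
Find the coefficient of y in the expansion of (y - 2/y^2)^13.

11440

General term: C(13,j)·(y)^j·(-2/y^2)^(13-j), with y-exponent 1j − 2(13−j) = 3j − 26.
Set 3j − 26 = 1: j = 9.
C(13,9) = 715; 1^9 = 1; (-2)^4 = 16.
Coefficient = 715 · 1 · 16 = 11440.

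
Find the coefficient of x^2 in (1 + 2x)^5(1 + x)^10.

185

Coefficient of x^2 = Σ_{j} C(5,j)·2^j·C(10,2-j)·1^(2-j) for j from 0 to 2.
= 45 + 100 + 40 = 185.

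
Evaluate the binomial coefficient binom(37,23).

C(37,23) = C(37,14) by symmetry.
C(37,14) = (37·36·35·34·33·32·31·30·29·28·27·26·25·24) / 14! = 532405391434076160000 / 87178291200 = 6107086800.

6107086800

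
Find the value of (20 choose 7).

77520

C(20,7) = (20·19·18·17·16·15·14) / 7! = 390700800 / 5040 = 77520.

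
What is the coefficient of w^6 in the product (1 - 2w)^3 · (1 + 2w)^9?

Coefficient of w^6 = Σ_{j} C(3,j)·(-2)^j·C(9,6-j)·2^(6-j) for j from 0 to 3.
= 5376 + (-24192) + 24192 + (-5376) = 0.

0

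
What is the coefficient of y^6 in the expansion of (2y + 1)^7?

The general term is C(7,j)·(2y)^j·(1)^(7-j); the y^6 term has j = 6.
C(7,6) = 7.
Coefficient = C(7,6) · 2^6 = 7 · 64 = 448.

448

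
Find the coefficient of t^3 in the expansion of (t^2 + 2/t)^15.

2562560

General term: C(15,j)·(t^2)^j·(2/t)^(15-j), with t-exponent 2j − 1(15−j) = 3j − 15.
Set 3j − 15 = 3: j = 6.
C(15,6) = 5005; 1^6 = 1; 2^9 = 512.
Coefficient = 5005 · 1 · 512 = 2562560.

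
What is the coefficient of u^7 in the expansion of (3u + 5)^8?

87480

The general term is C(8,j)·(3u)^j·(5)^(8-j); the u^7 term has j = 7.
C(8,7) = 8.
Coefficient = C(8,7) · 3^7 · 5^1 = 8 · 2187 · 5 = 87480.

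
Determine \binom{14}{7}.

C(14,7) = (14·13·12·11·10·9·8) / 7! = 17297280 / 5040 = 3432.

3432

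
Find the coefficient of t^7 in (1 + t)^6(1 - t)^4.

-8

Coefficient of t^7 = Σ_{j} C(6,j)·1^j·C(4,7-j)·(-1)^(7-j) for j from 3 to 6.
= 20 + (-60) + 36 + (-4) = -8.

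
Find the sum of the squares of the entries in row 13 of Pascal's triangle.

10400600

Σ C(13,r)² is the coefficient of x^13 in (1+x)^13(1+x)^13 = (1+x)^26, i.e. C(26,13) = 10400600.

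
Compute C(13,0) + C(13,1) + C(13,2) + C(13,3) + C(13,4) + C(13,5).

2380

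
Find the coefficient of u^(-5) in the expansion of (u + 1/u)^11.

165

General term: C(11,j)·(u)^j·(1/u)^(11-j), with u-exponent 1j − 1(11−j) = 2j − 11.
Set 2j − 11 = -5: j = 3.
C(11,3) = 165; 1^3 = 1; 1^8 = 1.
Coefficient = 165 · 1 · 1 = 165.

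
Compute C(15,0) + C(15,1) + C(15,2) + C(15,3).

576

1 + 15 + 105 + 455 = 576.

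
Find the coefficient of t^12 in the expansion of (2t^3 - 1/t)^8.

-1792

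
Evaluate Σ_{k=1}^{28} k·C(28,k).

Differentiating (1+x)^28 and setting x=1: Σ k·C(28,k) = 28·2^27 = 3758096384.

3758096384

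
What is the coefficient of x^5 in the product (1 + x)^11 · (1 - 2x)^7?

Coefficient of x^5 = Σ_{j} C(11,j)·1^j·C(7,5-j)·(-2)^(5-j) for j from 0 to 5.
= (-672) + 6160 + (-15400) + 13860 + (-4620) + 462 = -210.

-210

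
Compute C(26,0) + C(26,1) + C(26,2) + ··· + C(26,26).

67108864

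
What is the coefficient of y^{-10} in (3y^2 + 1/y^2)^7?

General term: C(7,j)·(3y^2)^j·(1/y^2)^(7-j), with y-exponent 2j − 2(7−j) = 4j − 14.
Set 4j − 14 = -10: j = 1.
C(7,1) = 7; 3^1 = 3; 1^6 = 1.
Coefficient = 7 · 3 · 1 = 21.

21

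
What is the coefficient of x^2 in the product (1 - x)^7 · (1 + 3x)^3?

Coefficient of x^2 = Σ_{j} C(7,j)·(-1)^j·C(3,2-j)·3^(2-j) for j from 0 to 2.
= 27 + (-63) + 21 = -15.

-15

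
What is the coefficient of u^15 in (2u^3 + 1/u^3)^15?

3075072

General term: C(15,j)·(2u^3)^j·(1/u^3)^(15-j), with u-exponent 3j − 3(15−j) = 6j − 45.
Set 6j − 45 = 15: j = 10.
C(15,10) = 3003; 2^10 = 1024; 1^5 = 1.
Coefficient = 3003 · 1024 · 1 = 3075072.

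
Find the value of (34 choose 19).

1855967520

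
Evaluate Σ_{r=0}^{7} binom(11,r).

1 + 11 + 55 + 165 + 330 + 462 + 462 + 330 = 1816.

1816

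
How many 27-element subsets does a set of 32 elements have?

201376

C(32,27) = C(32,5) by symmetry.
C(32,5) = (32·31·30·29·28) / 5! = 24165120 / 120 = 201376.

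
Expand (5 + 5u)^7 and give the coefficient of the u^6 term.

546875

The general term is C(7,j)·(5)^j·(5u)^(7-j); the u^6 term has j = 1.
C(7,1) = 7.
Coefficient = C(7,1) · 5^1 · 5^6 = 7 · 5 · 15625 = 546875.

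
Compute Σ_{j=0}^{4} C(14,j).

1 + 14 + 91 + 364 + 1001 = 1471.

1471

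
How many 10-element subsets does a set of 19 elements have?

92378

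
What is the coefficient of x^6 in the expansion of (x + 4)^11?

The general term is C(11,j)·(x)^j·(4)^(11-j); the x^6 term has j = 6.
C(11,6) = 462.
Coefficient = C(11,6) · 4^5 = 462 · 1024 = 473088.

473088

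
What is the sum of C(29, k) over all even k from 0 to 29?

268435456

Even-k terms of row 29 sum to 2^28 = 268435456.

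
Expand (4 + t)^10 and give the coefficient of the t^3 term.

1966080

The general term is C(10,j)·(4)^j·(t)^(10-j); the t^3 term has j = 7.
C(10,7) = 120.
Coefficient = C(10,7) · 4^7 = 120 · 16384 = 1966080.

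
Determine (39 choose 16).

37711260990

C(39,16) = (39·38·37·36·35·34·33·32·31·30·29·28·27·26·25·24) / 16! = 789024790105300869120000 / 20922789888000 = 37711260990.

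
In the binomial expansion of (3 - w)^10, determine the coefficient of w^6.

The general term is C(10,j)·(3)^j·(-w)^(10-j); the w^6 term has j = 4.
C(10,4) = 210.
Coefficient = C(10,4) · 3^4 = 210 · 81 = 17010.

17010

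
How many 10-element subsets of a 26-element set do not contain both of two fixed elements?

4576264

All 10-subsets: C(26,10) = 5311735. Those containing both fixed elements: C(24,8) = 735471.
5311735 − 735471 = 4576264.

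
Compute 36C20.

7307872110

C(36,20) = C(36,16) by symmetry.
C(36,16) = (36·35·34·33·32·31·30·29·28·27·26·25·24·23·22·21) / 16! = 152901072685905223680000 / 20922789888000 = 7307872110.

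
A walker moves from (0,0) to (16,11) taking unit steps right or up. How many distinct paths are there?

13037895

Each path is a sequence of 27 steps with 16 rights: C(27,16) = 13037895.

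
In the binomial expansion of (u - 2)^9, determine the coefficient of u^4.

-4032

The general term is C(9,j)·(u)^j·(-2)^(9-j); the u^4 term has j = 4.
C(9,4) = 126.
Coefficient = C(9,4) · (-2)^5 = 126 · (-32) = -4032.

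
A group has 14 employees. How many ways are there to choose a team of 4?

This is C(14,4) = 1001.

1001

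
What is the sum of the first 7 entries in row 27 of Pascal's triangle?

397594

1 + 27 + 351 + 2925 + 17550 + 80730 + 296010 = 397594.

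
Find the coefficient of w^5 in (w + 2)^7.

The general term is C(7,j)·(w)^j·(2)^(7-j); the w^5 term has j = 5.
C(7,5) = 21.
Coefficient = C(7,5) · 2^2 = 21 · 4 = 84.

84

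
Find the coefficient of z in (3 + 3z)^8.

52488

The general term is C(8,j)·(3)^j·(3z)^(8-j); the z^1 term has j = 7.
C(8,7) = 8.
Coefficient = C(8,7) · 3^7 · 3^1 = 8 · 2187 · 3 = 52488.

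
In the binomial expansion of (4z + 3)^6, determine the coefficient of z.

The general term is C(6,j)·(4z)^j·(3)^(6-j); the z^1 term has j = 1.
C(6,1) = 6.
Coefficient = C(6,1) · 4^1 · 3^5 = 6 · 4 · 243 = 5832.

5832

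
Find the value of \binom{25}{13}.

5200300

C(25,13) = C(25,12) by symmetry.
C(25,12) = (25·24·23·22·21·20·19·18·17·16·15·14) / 12! = 2490952020480000 / 479001600 = 5200300.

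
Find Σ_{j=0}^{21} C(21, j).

2097152

The entries of row 21 sum to 2^21 = 2097152.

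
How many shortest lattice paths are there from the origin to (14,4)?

Each path is a sequence of 18 steps with 14 rights: C(18,14) = 3060.

3060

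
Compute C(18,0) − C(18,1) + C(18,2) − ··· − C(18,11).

The partial alternating sum Σ_{k=0}^{11} (−1)^k C(18,k) = (−1)^11 C(17,11) = -12376.

-12376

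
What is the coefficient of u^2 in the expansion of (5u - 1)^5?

-250

The general term is C(5,j)·(5u)^j·(-1)^(5-j); the u^2 term has j = 2.
C(5,2) = 10.
Coefficient = C(5,2) · 5^2 · (-1)^3 = 10 · 25 · (-1) = -250.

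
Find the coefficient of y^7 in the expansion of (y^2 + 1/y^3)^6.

6

General term: C(6,j)·(y^2)^j·(1/y^3)^(6-j), with y-exponent 2j − 3(6−j) = 5j − 18.
Set 5j − 18 = 7: j = 5.
C(6,5) = 6; 1^5 = 1; 1^1 = 1.
Coefficient = 6 · 1 · 1 = 6.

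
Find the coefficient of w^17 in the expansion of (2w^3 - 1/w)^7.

General term: C(7,j)·(2w^3)^j·(-1/w)^(7-j), with w-exponent 3j − 1(7−j) = 4j − 7.
Set 4j − 7 = 17: j = 6.
C(7,6) = 7; 2^6 = 64; (-1)^1 = -1.
Coefficient = 7 · 64 · (-1) = -448.

-448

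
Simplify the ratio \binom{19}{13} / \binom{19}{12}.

C(n,k+1)/C(n,k) = (n−k)/(k+1) = (19−12)/(12+1) = 7/13.

7/13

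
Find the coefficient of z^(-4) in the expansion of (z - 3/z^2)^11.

General term: C(11,j)·(z)^j·(-3/z^2)^(11-j), with z-exponent 1j − 2(11−j) = 3j − 22.
Set 3j − 22 = -4: j = 6.
C(11,6) = 462; 1^6 = 1; (-3)^5 = -243.
Coefficient = 462 · 1 · (-243) = -112266.

-112266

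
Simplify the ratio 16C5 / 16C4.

12/5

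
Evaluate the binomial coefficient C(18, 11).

31824

C(18,11) = C(18,7) by symmetry.
C(18,7) = (18·17·16·15·14·13·12) / 7! = 160392960 / 5040 = 31824.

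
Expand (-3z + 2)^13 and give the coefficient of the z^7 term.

The general term is C(13,j)·(-3z)^j·(2)^(13-j); the z^7 term has j = 7.
C(13,7) = 1716.
Coefficient = C(13,7) · (-3)^7 · 2^6 = 1716 · (-2187) · 64 = -240185088.

-240185088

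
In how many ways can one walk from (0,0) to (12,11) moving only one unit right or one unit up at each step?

Each path is a sequence of 23 steps with 12 rights: C(23,12) = 1352078.

1352078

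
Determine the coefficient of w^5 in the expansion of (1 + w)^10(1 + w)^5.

3003

Coefficient of w^5 = Σ_{j} C(10,j)·C(5,5-j) for j from 0 to 5.
= 1 + 50 + 450 + 1200 + 1050 + 252 = 3003.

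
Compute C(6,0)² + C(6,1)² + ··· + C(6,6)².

924

Σ C(6,r)² is the coefficient of x^6 in (1+x)^6(1+x)^6 = (1+x)^12, i.e. C(12,6) = 924.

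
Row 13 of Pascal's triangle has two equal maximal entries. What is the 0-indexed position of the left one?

6

For odd n = 13, C(13,j) peaks at j = (n−1)/2 and (n+1)/2; the smaller is 6.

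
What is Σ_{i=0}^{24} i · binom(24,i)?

201326592

Differentiating (1+x)^24 and setting x=1: Σ i·C(24,i) = 24·2^23 = 201326592.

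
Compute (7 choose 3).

C(7,3) = (7·6·5) / 3! = 210 / 6 = 35.

35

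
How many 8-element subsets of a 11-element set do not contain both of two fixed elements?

81

All 8-subsets: C(11,8) = 165. Those containing both fixed elements: C(9,6) = 84.
165 − 84 = 81.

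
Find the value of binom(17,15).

136

C(17,15) = C(17,2) by symmetry.
C(17,2) = (17·16) / 2! = 272 / 2 = 136.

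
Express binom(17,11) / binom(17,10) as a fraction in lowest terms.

C(n,k+1)/C(n,k) = (n−k)/(k+1) = (17−10)/(10+1) = 7/11.

7/11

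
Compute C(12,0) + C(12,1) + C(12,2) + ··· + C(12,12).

Setting x = 1 in (1+x)^12 gives Σ C(12,j) = 2^12 = 4096.

4096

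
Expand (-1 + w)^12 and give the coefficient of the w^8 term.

The general term is C(12,j)·(-1)^j·(w)^(12-j); the w^8 term has j = 4.
C(12,4) = 495.
Coefficient = C(12,4) = 495.

495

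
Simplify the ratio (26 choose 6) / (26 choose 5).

C(n,k+1)/C(n,k) = (n−k)/(k+1) = (26−5)/(5+1) = 21/6 = 7/2.

7/2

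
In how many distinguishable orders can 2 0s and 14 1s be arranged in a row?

120

Choose positions for the 0s: C(16,2) = 120.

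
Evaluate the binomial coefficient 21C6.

54264

C(21,6) = (21·20·19·18·17·16) / 6! = 39070080 / 720 = 54264.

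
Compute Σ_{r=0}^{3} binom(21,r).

1 + 21 + 210 + 1330 = 1562.

1562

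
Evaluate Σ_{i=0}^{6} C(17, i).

21778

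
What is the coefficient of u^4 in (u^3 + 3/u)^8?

General term: C(8,j)·(u^3)^j·(3/u)^(8-j), with u-exponent 3j − 1(8−j) = 4j − 8.
Set 4j − 8 = 4: j = 3.
C(8,3) = 56; 1^3 = 1; 3^5 = 243.
Coefficient = 56 · 1 · 243 = 13608.

13608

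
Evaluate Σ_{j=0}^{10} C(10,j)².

184756

Σ C(10,j)² is the coefficient of x^10 in (1+x)^10(1+x)^10 = (1+x)^20, i.e. C(20,10) = 184756.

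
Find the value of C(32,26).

906192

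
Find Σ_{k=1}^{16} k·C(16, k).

524288

Since k·C(16,k) = 16·C(15,k−1), the sum is 16·2^15 = 16·32768 = 524288.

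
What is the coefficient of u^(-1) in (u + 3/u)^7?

2835

General term: C(7,j)·(u)^j·(3/u)^(7-j), with u-exponent 1j − 1(7−j) = 2j − 7.
Set 2j − 7 = -1: j = 3.
C(7,3) = 35; 1^3 = 1; 3^4 = 81.
Coefficient = 35 · 1 · 81 = 2835.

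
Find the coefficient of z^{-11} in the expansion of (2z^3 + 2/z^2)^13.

2342912

General term: C(13,j)·(2z^3)^j·(2/z^2)^(13-j), with z-exponent 3j − 2(13−j) = 5j − 26.
Set 5j − 26 = -11: j = 3.
C(13,3) = 286; 2^3 = 8; 2^10 = 1024.
Coefficient = 286 · 8 · 1024 = 2342912.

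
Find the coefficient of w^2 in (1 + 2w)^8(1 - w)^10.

Coefficient of w^2 = Σ_{j} C(8,j)·2^j·C(10,2-j)·(-1)^(2-j) for j from 0 to 2.
= 45 + (-160) + 112 = -3.

-3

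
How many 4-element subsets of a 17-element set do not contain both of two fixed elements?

2275

All 4-subsets: C(17,4) = 2380. Those containing both fixed elements: C(15,2) = 105.
2380 − 105 = 2275.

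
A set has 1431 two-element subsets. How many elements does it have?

n(n−1)/2 = 1431 ⇒ n(n−1) = 2862. Since 54·53 = 2862, n = 54.

54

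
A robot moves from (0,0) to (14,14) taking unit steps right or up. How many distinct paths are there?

40116600

Each path is a sequence of 28 steps with 14 rights: C(28,14) = 40116600.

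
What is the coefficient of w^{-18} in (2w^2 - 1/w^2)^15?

General term: C(15,j)·(2w^2)^j·(-1/w^2)^(15-j), with w-exponent 2j − 2(15−j) = 4j − 30.
Set 4j − 30 = -18: j = 3.
C(15,3) = 455; 2^3 = 8; (-1)^12 = 1.
Coefficient = 455 · 8 · 1 = 3640.

3640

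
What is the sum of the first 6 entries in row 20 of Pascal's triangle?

1 + 20 + 190 + 1140 + 4845 + 15504 = 21700.

21700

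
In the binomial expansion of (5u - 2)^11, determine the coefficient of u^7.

412500000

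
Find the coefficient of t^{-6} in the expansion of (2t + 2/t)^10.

46080

General term: C(10,j)·(2t)^j·(2/t)^(10-j), with t-exponent 1j − 1(10−j) = 2j − 10.
Set 2j − 10 = -6: j = 2.
C(10,2) = 45; 2^2 = 4; 2^8 = 256.
Coefficient = 45 · 4 · 256 = 46080.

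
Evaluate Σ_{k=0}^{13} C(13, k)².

10400600

Σ C(13,k)² is the coefficient of x^13 in (1+x)^13(1+x)^13 = (1+x)^26, i.e. C(26,13) = 10400600.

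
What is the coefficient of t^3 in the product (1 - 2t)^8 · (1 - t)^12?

Coefficient of t^3 = Σ_{j} C(8,j)·(-2)^j·C(12,3-j)·(-1)^(3-j) for j from 0 to 3.
= (-220) + (-1056) + (-1344) + (-448) = -3068.

-3068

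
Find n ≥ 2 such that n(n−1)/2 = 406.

29

n(n−1)/2 = 406 ⇒ n(n−1) = 812. Since 29·28 = 812, n = 29.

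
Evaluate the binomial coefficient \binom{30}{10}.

C(30,10) = (30·29·28·27·26·25·24·23·22·21) / 10! = 109027350432000 / 3628800 = 30045015.

30045015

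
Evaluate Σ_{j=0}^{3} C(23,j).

2048

1 + 23 + 253 + 1771 = 2048.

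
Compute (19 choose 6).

C(19,6) = (19·18·17·16·15·14) / 6! = 19535040 / 720 = 27132.

27132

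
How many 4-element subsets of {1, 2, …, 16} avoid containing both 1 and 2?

All 4-subsets: C(16,4) = 1820. Those containing both fixed elements: C(14,2) = 91.
1820 − 91 = 1729.

1729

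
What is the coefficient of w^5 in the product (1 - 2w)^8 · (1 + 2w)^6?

-960

Coefficient of w^5 = Σ_{j} C(8,j)·(-2)^j·C(6,5-j)·2^(5-j) for j from 0 to 5.
= 192 + (-3840) + 17920 + (-26880) + 13440 + (-1792) = -960.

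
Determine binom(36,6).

C(36,6) = (36·35·34·33·32·31) / 6! = 1402410240 / 720 = 1947792.

1947792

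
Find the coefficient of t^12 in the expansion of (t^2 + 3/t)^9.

324

General term: C(9,j)·(t^2)^j·(3/t)^(9-j), with t-exponent 2j − 1(9−j) = 3j − 9.
Set 3j − 9 = 12: j = 7.
C(9,7) = 36; 1^7 = 1; 3^2 = 9.
Coefficient = 36 · 1 · 9 = 324.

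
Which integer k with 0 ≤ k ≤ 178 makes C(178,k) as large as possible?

89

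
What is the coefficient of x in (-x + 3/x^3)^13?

7722

General term: C(13,j)·(-x)^j·(3/x^3)^(13-j), with x-exponent 1j − 3(13−j) = 4j − 39.
Set 4j − 39 = 1: j = 10.
C(13,10) = 286; (-1)^10 = 1; 3^3 = 27.
Coefficient = 286 · 1 · 27 = 7722.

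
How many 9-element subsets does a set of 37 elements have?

124403620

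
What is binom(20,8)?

125970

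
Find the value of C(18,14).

3060

C(18,14) = C(18,4) by symmetry.
C(18,4) = (18·17·16·15) / 4! = 73440 / 24 = 3060.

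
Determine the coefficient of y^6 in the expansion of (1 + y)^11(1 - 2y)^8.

-210

Coefficient of y^6 = Σ_{j} C(11,j)·1^j·C(8,6-j)·(-2)^(6-j) for j from 0 to 6.
= 1792 + (-19712) + 61600 + (-73920) + 36960 + (-7392) + 462 = -210.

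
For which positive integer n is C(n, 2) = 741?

39

n(n−1)/2 = 741 ⇒ n(n−1) = 1482. Since 39·38 = 1482, n = 39.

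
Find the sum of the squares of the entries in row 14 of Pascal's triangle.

40116600

By Vandermonde's identity, Σ C(14,i)² = C(28,14) = 40116600.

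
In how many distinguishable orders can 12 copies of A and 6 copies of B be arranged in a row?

18564

Choose positions for the A's: C(18,12) = 18564.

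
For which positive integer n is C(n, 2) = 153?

n(n−1)/2 = 153 ⇒ n(n−1) = 306. Since 18·17 = 306, n = 18.

18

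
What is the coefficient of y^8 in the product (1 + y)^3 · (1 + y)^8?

(1 + y)^3(1 + y)^8 = (1 + y)^11, so the coefficient of y^8 is C(11,8)·1^8 = 165·1 = 165.

165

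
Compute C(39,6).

C(39,6) = (39·38·37·36·35·34) / 6! = 2349088560 / 720 = 3262623.

3262623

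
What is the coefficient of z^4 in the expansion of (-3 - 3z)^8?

459270

The general term is C(8,j)·(-3)^j·(-3z)^(8-j); the z^4 term has j = 4.
C(8,4) = 70.
Coefficient = C(8,4) · (-3)^4 · (-3)^4 = 70 · 81 · 81 = 459270.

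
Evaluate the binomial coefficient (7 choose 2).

21

C(7,2) = (7·6) / 2! = 42 / 2 = 21.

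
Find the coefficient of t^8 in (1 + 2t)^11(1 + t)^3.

272448

Coefficient of t^8 = Σ_{j} C(11,j)·2^j·C(3,8-j)·1^(8-j) for j from 5 to 8.
= 14784 + 88704 + 126720 + 42240 = 272448.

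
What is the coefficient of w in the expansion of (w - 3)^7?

5103

The general term is C(7,j)·(w)^j·(-3)^(7-j); the w^1 term has j = 1.
C(7,1) = 7.
Coefficient = C(7,1) · (-3)^6 = 7 · 729 = 5103.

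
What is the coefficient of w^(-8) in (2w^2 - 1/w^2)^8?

112

General term: C(8,j)·(2w^2)^j·(-1/w^2)^(8-j), with w-exponent 2j − 2(8−j) = 4j − 16.
Set 4j − 16 = -8: j = 2.
C(8,2) = 28; 2^2 = 4; (-1)^6 = 1.
Coefficient = 28 · 4 · 1 = 112.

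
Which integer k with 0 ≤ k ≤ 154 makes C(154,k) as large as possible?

77

C(154,k) is maximized at k = 154/2 = 77.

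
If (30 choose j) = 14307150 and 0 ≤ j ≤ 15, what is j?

9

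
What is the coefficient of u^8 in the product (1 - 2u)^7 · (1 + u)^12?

Coefficient of u^8 = Σ_{j} C(7,j)·(-2)^j·C(12,8-j)·1^(8-j) for j from 0 to 7.
= 495 + (-11088) + 77616 + (-221760) + 277200 + (-147840) + 29568 + (-1536) = 2655.

2655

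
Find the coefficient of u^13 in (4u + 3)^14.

The general term is C(14,j)·(4u)^j·(3)^(14-j); the u^13 term has j = 13.
C(14,13) = 14.
Coefficient = C(14,13) · 4^13 · 3^1 = 14 · 67108864 · 3 = 2818572288.

2818572288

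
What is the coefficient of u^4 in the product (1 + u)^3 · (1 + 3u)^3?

Coefficient of u^4 = Σ_{j} C(3,j)·1^j·C(3,4-j)·3^(4-j) for j from 1 to 3.
= 81 + 81 + 9 = 171.

171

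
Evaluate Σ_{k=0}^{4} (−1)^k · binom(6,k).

5

The partial alternating sum Σ_{k=0}^{4} (−1)^k C(6,k) = (−1)^4 C(5,4) = 5.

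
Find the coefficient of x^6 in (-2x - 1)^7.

-448

The general term is C(7,j)·(-2x)^j·(-1)^(7-j); the x^6 term has j = 6.
C(7,6) = 7.
Coefficient = C(7,6) · (-2)^6 · (-1)^1 = 7 · 64 · (-1) = -448.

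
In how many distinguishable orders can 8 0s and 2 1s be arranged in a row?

Choose positions for the 0s: C(10,8) = 45.

45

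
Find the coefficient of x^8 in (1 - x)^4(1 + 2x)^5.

-48

Coefficient of x^8 = Σ_{j} C(4,j)·(-1)^j·C(5,8-j)·2^(8-j) for j from 3 to 4.
= (-128) + 80 = -48.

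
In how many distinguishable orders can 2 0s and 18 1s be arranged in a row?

Choose positions for the 0s: C(20,2) = 190.

190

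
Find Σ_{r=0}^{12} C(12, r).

4096

Setting x = 1 in (1+x)^12 gives Σ C(12,r) = 2^12 = 4096.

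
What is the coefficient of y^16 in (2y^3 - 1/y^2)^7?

-448

General term: C(7,j)·(2y^3)^j·(-1/y^2)^(7-j), with y-exponent 3j − 2(7−j) = 5j − 14.
Set 5j − 14 = 16: j = 6.
C(7,6) = 7; 2^6 = 64; (-1)^1 = -1.
Coefficient = 7 · 64 · (-1) = -448.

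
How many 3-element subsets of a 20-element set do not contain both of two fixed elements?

All 3-subsets: C(20,3) = 1140. Those containing both fixed elements: C(18,1) = 18.
1140 − 18 = 1122.

1122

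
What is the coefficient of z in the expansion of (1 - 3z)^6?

-18

The general term is C(6,j)·(1)^j·(-3z)^(6-j); the z^1 term has j = 5.
C(6,5) = 6.
Coefficient = C(6,5) · (-3)^1 = 6 · (-3) = -18.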